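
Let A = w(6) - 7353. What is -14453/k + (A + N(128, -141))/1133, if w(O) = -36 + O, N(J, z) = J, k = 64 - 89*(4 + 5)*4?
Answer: -6405451/3557620 ≈ -1.8005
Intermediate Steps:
k = -3140 (k = 64 - 801*4 = 64 - 89*36 = 64 - 3204 = -3140)
A = -7383 (A = (-36 + 6) - 7353 = -30 - 7353 = -7383)
-14453/k + (A + N(128, -141))/1133 = -14453/(-3140) + (-7383 + 128)/1133 = -14453*(-1/3140) - 7255*1/1133 = 14453/3140 - 7255/1133 = -6405451/3557620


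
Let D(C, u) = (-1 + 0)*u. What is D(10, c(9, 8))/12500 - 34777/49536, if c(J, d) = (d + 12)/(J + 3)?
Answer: -21739753/30960000 ≈ -0.70219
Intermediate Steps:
c(J, d) = (12 + d)/(3 + J)
D(C, u) = -u
D(10, c(9, 8))/12500 - 34777/49536 = -(12 + 8)/(3 + 9)/12500 - 34777/49536 = -20/12*(1/12500) - 34777*1/49536 = -20/12*(1/12500) - 34777/49536 = -1*5/3*(1/12500) - 34777/49536 = -5/3*1/12500 - 34777/49536 = -1/7500 - 34777/49536 = -21739753/30960000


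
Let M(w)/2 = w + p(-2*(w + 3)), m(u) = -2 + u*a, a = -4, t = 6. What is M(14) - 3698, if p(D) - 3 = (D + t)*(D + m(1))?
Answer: -1424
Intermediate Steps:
m(u) = -2 - 4*u (m(u) = -2 + u*(-4) = -2 - 4*u)
p(D) = 3 + (-6 + D)*(6 + D) (p(D) = 3 + (D + 6)*(D + (-2 - 4*1)) = 3 + (6 + D)*(D + (-2 - 4)) = 3 + (6 + D)*(D - 6) = 3 + (6 + D)*(-6 + D) = 3 + (-6 + D)*(6 + D))
M(w) = -66 + 2*w + 2*(-6 - 2*w)² (M(w) = 2*(w + (-33 + (-2*(w + 3))²)) = 2*(w + (-33 + (-2*(3 + w))²)) = 2*(w + (-33 + (-6 - 2*w)²)) = 2*(-33 + w + (-6 - 2*w)²) = -66 + 2*w + 2*(-6 - 2*w)²)
M(14) - 3698 = (6 + 8*14² + 50*14) - 3698 = (6 + 8*196 + 700) - 3698 = (6 + 1568 + 700) - 3698 = 2274 - 3698 = -1424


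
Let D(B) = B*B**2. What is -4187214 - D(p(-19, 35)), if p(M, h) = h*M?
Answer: 289892411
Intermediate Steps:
p(M, h) = M*h
D(B) = B**3
-4187214 - D(p(-19, 35)) = -4187214 - (-19*35)**3 = -4187214 - 1*(-665)**3 = -4187214 - 1*(-294079625) = -4187214 + 294079625 = 289892411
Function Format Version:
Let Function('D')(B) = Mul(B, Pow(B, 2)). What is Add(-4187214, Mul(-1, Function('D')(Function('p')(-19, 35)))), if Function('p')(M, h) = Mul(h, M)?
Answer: 289892411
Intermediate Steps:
Function('p')(M, h) = Mul(M, h)
Function('D')(B) = Pow(B, 3)
Add(-4187214, Mul(-1, Function('D')(Function('p')(-19, 35)))) = Add(-4187214, Mul(-1, Pow(Mul(-19, 35), 3))) = Add(-4187214, Mul(-1, Pow(-665, 3))) = Add(-4187214, Mul(-1, -294079625)) = Add(-4187214, 294079625) = 289892411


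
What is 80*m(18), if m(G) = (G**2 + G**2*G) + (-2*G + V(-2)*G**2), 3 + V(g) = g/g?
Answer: 437760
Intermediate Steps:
V(g) = -2 (V(g) = -3 + g/g = -3 + 1 = -2)
m(G) = G**3 - G**2 - 2*G (m(G) = (G**2 + G**2*G) + (-2*G - 2*G**2) = (G**2 + G**3) + (-2*G - 2*G**2) = G**3 - G**2 - 2*G)
80*m(18) = 80*(18*(-2 + 18**2 - 1*18)) = 80*(18*(-2 + 324 - 18)) = 80*(18*304) = 80*5472 = 437760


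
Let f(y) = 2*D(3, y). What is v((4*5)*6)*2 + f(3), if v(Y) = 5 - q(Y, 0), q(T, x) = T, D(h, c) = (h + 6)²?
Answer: -68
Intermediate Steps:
D(h, c) = (6 + h)²
f(y) = 162 (f(y) = 2*(6 + 3)² = 2*9² = 2*81 = 162)
v(Y) = 5 - Y
v((4*5)*6)*2 + f(3) = (5 - 4*5*6)*2 + 162 = (5 - 20*6)*2 + 162 = (5 - 1*120)*2 + 162 = (5 - 120)*2 + 162 = -115*2 + 162 = -230 + 162 = -68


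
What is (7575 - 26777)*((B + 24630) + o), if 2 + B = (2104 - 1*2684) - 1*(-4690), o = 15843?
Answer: -856044362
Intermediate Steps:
B = 4108 (B = -2 + ((2104 - 1*2684) - 1*(-4690)) = -2 + ((2104 - 2684) + 4690) = -2 + (-580 + 4690) = -2 + 4110 = 4108)
(7575 - 26777)*((B + 24630) + o) = (7575 - 26777)*((4108 + 24630) + 15843) = -19202*(28738 + 15843) = -19202*44581 = -856044362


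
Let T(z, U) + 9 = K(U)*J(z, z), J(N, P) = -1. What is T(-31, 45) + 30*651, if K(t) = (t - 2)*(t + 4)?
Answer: 17414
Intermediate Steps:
K(t) = (-2 + t)*(4 + t)
T(z, U) = -1 - U² - 2*U (T(z, U) = -9 + (-8 + U² + 2*U)*(-1) = -9 + (8 - U² - 2*U) = -1 - U² - 2*U)
T(-31, 45) + 30*651 = (-1 - 1*45² - 2*45) + 30*651 = (-1 - 1*2025 - 90) + 19530 = (-1 - 2025 - 90) + 19530 = -2116 + 19530 = 17414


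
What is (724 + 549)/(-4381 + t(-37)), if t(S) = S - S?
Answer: -1273/4381 ≈ -0.29057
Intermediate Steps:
t(S) = 0
(724 + 549)/(-4381 + t(-37)) = (724 + 549)/(-4381 + 0) = 1273/(-4381) = 1273*(-1/4381) = -1273/4381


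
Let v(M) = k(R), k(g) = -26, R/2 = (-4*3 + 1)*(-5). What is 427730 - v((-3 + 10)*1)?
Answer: 427756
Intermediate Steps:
R = 110 (R = 2*((-4*3 + 1)*(-5)) = 2*((-12 + 1)*(-5)) = 2*(-11*(-5)) = 2*55 = 110)
v(M) = -26
427730 - v((-3 + 10)*1) = 427730 - 1*(-26) = 427730 + 26 = 427756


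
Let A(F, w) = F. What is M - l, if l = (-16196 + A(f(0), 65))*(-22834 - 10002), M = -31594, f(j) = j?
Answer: -531843450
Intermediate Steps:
l = 531811856 (l = (-16196 + 0)*(-22834 - 10002) = -16196*(-32836) = 531811856)
M - l = -31594 - 1*531811856 = -31594 - 531811856 = -531843450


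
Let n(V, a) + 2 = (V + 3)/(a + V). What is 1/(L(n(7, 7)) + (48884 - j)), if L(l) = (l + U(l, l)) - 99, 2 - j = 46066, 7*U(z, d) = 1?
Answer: 7/663935 ≈ 1.0543e-5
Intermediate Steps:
U(z, d) = ⅐ (U(z, d) = (⅐)*1 = ⅐)
n(V, a) = -2 + (3 + V)/(V + a) (n(V, a) = -2 + (V + 3)/(a + V) = -2 + (3 + V)/(V + a))
j = -46064 (j = 2 - 1*46066 = 2 - 46066 = -46064)
L(l) = -692/7 + l (L(l) = (l + ⅐) - 99 = (⅐ + l) - 99 = -692/7 + l)
1/(L(n(7, 7)) + (48884 - j)) = 1/((-692/7 + (3 - 1*7 - 2*7)/(7 + 7)) + (48884 - 1*(-46064))) = 1/((-692/7 + (3 - 7 - 14)/14) + (48884 + 46064)) = 1/((-692/7 + (1/14)*(-18)) + 94948) = 1/((-692/7 - 9/7) + 94948) = 1/(-701/7 + 94948) = 1/(663935/7) = 7/663935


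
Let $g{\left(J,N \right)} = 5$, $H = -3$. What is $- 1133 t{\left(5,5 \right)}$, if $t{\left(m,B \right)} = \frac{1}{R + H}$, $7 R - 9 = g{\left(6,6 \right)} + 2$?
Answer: $\frac{7931}{5} \approx 1586.2$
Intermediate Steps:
$R = \frac{16}{7}$ ($R = \frac{9}{7} + \frac{5 + 2}{7} = \frac{9}{7} + \frac{1}{7} \cdot 7 = \frac{9}{7} + 1 = \frac{16}{7} \approx 2.2857$)
$t{\left(m,B \right)} = - \frac{7}{5}$ ($t{\left(m,B \right)} = \frac{1}{\frac{16}{7} - 3} = \frac{1}{- \frac{5}{7}} = - \frac{7}{5}$)
$- 1133 t{\left(5,5 \right)} = \left(-1133\right) \left(- \frac{7}{5}\right) = \frac{7931}{5}$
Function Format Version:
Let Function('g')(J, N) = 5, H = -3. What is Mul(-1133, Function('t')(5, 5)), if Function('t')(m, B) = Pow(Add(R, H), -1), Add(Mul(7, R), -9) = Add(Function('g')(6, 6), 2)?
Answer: Rational(7931, 5) ≈ 1586.2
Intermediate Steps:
R = Rational(16, 7) (R = Add(Rational(9, 7), Mul(Rational(1, 7), Add(5, 2))) = Add(Rational(9, 7), Mul(Rational(1, 7), 7)) = Add(Rational(9, 7), 1) = Rational(16, 7) ≈ 2.2857)
Function('t')(m, B) = Rational(-7, 5) (Function('t')(m, B) = Pow(Add(Rational(16, 7), -3), -1) = Pow(Rational(-5, 7), -1) = Rational(-7, 5))
Mul(-1133, Function('t')(5, 5)) = Mul(-1133, Rational(-7, 5)) = Rational(7931, 5)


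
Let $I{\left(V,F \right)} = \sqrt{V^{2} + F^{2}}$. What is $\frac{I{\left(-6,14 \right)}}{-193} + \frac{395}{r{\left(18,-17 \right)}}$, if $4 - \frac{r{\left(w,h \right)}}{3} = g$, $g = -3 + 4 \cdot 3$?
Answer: $- \frac{79}{3} - \frac{2 \sqrt{58}}{193} \approx -26.412$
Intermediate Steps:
$g = 9$ ($g = -3 + 12 = 9$)
$r{\left(w,h \right)} = -15$ ($r{\left(w,h \right)} = 12 - 27 = -15$)
$I{\left(V,F \right)} = \sqrt{F^{2} + V^{2}}$
$\frac{I{\left(-6,14 \right)}}{-193} + \frac{395}{r{\left(18,-17 \right)}} = \frac{\sqrt{14^{2} + \left(-6\right)^{2}}}{-193} + \frac{395}{-15} = \sqrt{196 + 36} \left(- \frac{1}{193}\right) + 395 \left(- \frac{1}{15}\right) = \sqrt{232} \left(- \frac{1}{193}\right) - \frac{79}{3} = 2 \sqrt{58} \left(- \frac{1}{193}\right) - \frac{79}{3} = - \frac{2 \sqrt{58}}{193} - \frac{79}{3} = - \frac{79}{3} - \frac{2 \sqrt{58}}{193}$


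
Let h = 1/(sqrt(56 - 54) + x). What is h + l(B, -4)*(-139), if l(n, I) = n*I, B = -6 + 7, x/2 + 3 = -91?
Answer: 9824982/17671 - sqrt(2)/35342 ≈ 555.99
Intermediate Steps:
x = -188 (x = -6 + 2*(-91) = -6 - 182 = -188)
h = 1/(-188 + sqrt(2)) (h = 1/(sqrt(56 - 54) - 188) = 1/(sqrt(2) - 188) = 1/(-188 + sqrt(2)) ≈ -0.0053595)
B = 1
l(n, I) = I*n
h + l(B, -4)*(-139) = (-94/17671 - sqrt(2)/35342) - 4*1*(-139) = (-94/17671 - sqrt(2)/35342) - 4*(-139) = (-94/17671 - sqrt(2)/35342) + 556 = 9824982/17671 - sqrt(2)/35342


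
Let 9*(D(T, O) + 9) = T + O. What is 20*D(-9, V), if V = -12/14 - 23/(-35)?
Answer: -1804/9 ≈ -200.44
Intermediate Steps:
V = -⅕ (V = -12*1/14 - 23*(-1/35) = -6/7 + 23/35 = -⅕ ≈ -0.20000)
D(T, O) = -9 + O/9 + T/9 (D(T, O) = -9 + (T + O)/9 = -9 + (O + T)/9 = -9 + (O/9 + T/9) = -9 + O/9 + T/9)
20*D(-9, V) = 20*(-9 + (⅑)*(-⅕) + (⅑)*(-9)) = 20*(-9 - 1/45 - 1) = 20*(-451/45) = -1804/9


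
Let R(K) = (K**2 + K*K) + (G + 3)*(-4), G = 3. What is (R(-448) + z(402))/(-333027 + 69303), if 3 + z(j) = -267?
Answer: -200557/131862 ≈ -1.5210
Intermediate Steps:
z(j) = -270 (z(j) = -3 - 267 = -270)
R(K) = -24 + 2*K**2 (R(K) = (K**2 + K*K) + (3 + 3)*(-4) = (K**2 + K**2) + 6*(-4) = 2*K**2 - 24 = -24 + 2*K**2)
(R(-448) + z(402))/(-333027 + 69303) = ((-24 + 2*(-448)**2) - 270)/(-333027 + 69303) = ((-24 + 2*200704) - 270)/(-263724) = ((-24 + 401408) - 270)*(-1/263724) = (401384 - 270)*(-1/263724) = 401114*(-1/263724) = -200557/131862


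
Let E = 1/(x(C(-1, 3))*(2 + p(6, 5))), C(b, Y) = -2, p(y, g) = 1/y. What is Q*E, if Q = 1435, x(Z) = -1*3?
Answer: -2870/13 ≈ -220.77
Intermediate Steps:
x(Z) = -3
E = -2/13 (E = 1/(-3*(2 + 1/6)) = 1/(-3*13/6) = 1/(-13/2) = -2/13 ≈ -0.15385)
Q*E = 1435*(-2/13) = -2870/13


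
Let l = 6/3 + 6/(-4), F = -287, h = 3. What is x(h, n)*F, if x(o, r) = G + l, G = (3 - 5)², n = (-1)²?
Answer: -2583/2 ≈ -1291.5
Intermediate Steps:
l = ½ (l = 6*(⅓) + 6*(-¼) = 2 - 3/2 = ½ ≈ 0.50000)
n = 1
G = 4 (G = (-2)² = 4)
x(o, r) = 9/2 (x(o, r) = 4 + ½ = 9/2)
x(h, n)*F = (9/2)*(-287) = -2583/2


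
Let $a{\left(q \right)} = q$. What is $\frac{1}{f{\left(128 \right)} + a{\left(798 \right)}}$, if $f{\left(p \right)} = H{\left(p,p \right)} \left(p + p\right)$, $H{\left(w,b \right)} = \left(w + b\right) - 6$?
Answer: $\frac{1}{64798} \approx 1.5433 \cdot 10^{-5}$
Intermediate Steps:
$H{\left(w,b \right)} = -6 + b + w$ ($H{\left(w,b \right)} = \left(b + w\right) - 6 = -6 + b + w$)
$f{\left(p \right)} = 2 p \left(-6 + 2 p\right)$ ($f{\left(p \right)} = \left(-6 + p + p\right) \left(p + p\right) = \left(-6 + 2 p\right) 2 p = 2 p \left(-6 + 2 p\right)$)
$\frac{1}{f{\left(128 \right)} + a{\left(798 \right)}} = \frac{1}{4 \cdot 128 \left(-3 + 128\right) + 798} = \frac{1}{4 \cdot 128 \cdot 125 + 798} = \frac{1}{64000 + 798} = \frac{1}{64798}$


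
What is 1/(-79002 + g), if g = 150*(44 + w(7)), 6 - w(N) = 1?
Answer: -1/71652 ≈ -1.3956e-5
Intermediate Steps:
w(N) = 5 (w(N) = 6 - 1*1 = 6 - 1 = 5)
g = 7350 (g = 150*(44 + 5) = 150*49 = 7350)
1/(-79002 + g) = 1/(-79002 + 7350) = 1/(-71652) = -1/71652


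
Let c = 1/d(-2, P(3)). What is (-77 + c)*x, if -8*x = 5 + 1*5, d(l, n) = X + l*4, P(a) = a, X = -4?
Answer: 4625/48 ≈ 96.354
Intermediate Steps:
d(l, n) = -4 + 4*l (d(l, n) = -4 + l*4 = -4 + 4*l)
x = -5/4 (x = -(5 + 1*5)/8 = -(5 + 5)/8 = -1/8*10 = -5/4 ≈ -1.2500)
c = -1/12 (c = 1/(-4 + 4*(-2)) = 1/(-4 - 8) = 1/(-12) = -1/12 ≈ -0.083333)
(-77 + c)*x = (-77 - 1/12)*(-5/4) = -925/12*(-5/4) = 4625/48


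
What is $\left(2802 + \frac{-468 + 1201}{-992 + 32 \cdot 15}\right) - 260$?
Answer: $\frac{1300771}{512} \approx 2540.6$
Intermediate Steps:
$\left(2802 + \frac{-468 + 1201}{-992 + 32 \cdot 15}\right) - 260 = \left(2802 + \frac{733}{-992 + 480}\right) - 260 = \left(2802 + \frac{733}{-512}\right) - 260 = \left(2802 + 733 \left(- \frac{1}{512}\right)\right) - 260 = \left(2802 - \frac{733}{512}\right) - 260 = \frac{1433891}{512} - 260 = \frac{1300771}{512}$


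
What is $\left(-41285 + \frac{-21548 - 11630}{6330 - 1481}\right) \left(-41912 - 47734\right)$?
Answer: $\frac{17949293523378}{4849} \approx 3.7016 \cdot 10^{9}$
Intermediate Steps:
$\left(-41285 + \frac{-21548 - 11630}{6330 - 1481}\right) \left(-41912 - 47734\right) = \left(-41285 - \frac{33178}{4849}\right) \left(-89646\right) = \left(- \frac{200224143}{4849}\right) \left(-89646\right) = \frac{17949293523378}{4849}$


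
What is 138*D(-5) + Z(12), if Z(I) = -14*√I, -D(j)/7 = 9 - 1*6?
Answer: -2898 - 28*√3 ≈ -2946.5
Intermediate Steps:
D(j) = -21 (D(j) = -7*(9 - 1*6) = -7*(9 - 6) = -7*3 = -21)
138*D(-5) + Z(12) = 138*(-21) - 28*√3 = -2898 - 28*√3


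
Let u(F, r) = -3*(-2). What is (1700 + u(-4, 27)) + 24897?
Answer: 26603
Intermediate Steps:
u(F, r) = 6
(1700 + u(-4, 27)) + 24897 = (1700 + 6) + 24897 = 1706 + 24897 = 26603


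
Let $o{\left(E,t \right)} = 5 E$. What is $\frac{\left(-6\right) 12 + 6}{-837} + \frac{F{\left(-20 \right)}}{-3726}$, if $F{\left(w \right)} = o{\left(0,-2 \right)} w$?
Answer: $\frac{22}{279} \approx 0.078853$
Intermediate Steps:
$F{\left(w \right)} = 0$ ($F{\left(w \right)} = 5 \cdot 0 w = 0 w = 0$)
$\frac{\left(-6\right) 12 + 6}{-837} + \frac{F{\left(-20 \right)}}{-3726} = \frac{\left(-6\right) 12 + 6}{-837} + \frac{0}{-3726} = \left(-72 + 6\right) \left(- \frac{1}{837}\right) + 0 \left(- \frac{1}{3726}\right) = \left(-66\right) \left(- \frac{1}{837}\right) + 0 = \frac{22}{279} + 0 = \frac{22}{279}$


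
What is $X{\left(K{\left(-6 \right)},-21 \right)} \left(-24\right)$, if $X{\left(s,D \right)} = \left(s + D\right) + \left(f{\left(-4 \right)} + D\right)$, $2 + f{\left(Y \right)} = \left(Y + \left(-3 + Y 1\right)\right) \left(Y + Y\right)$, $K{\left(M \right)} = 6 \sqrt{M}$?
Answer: $-1056 - 144 i \sqrt{6} \approx -1056.0 - 352.73 i$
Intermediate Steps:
$f{\left(Y \right)} = -2 + 2 Y \left(-3 + 2 Y\right)$ ($f{\left(Y \right)} = -2 + \left(Y + \left(-3 + Y 1\right)\right) \left(Y + Y\right) = -2 + \left(Y + \left(-3 + Y\right)\right) 2 Y = -2 + \left(-3 + 2 Y\right) 2 Y = -2 + 2 Y \left(-3 + 2 Y\right)$)
$X{\left(s,D \right)} = 86 + s + 2 D$ ($X{\left(s,D \right)} = \left(s + D\right) + \left(\left(-2 - -24 + 4 \left(-4\right)^{2}\right) + D\right) = \left(D + s\right) + \left(\left(-2 + 24 + 4 \cdot 16\right) + D\right) = \left(D + s\right) + \left(\left(-2 + 24 + 64\right) + D\right) = \left(D + s\right) + \left(86 + D\right) = 86 + s + 2 D$)
$X{\left(K{\left(-6 \right)},-21 \right)} \left(-24\right) = \left(86 + 6 \sqrt{-6} + 2 \left(-21\right)\right) \left(-24\right) = \left(86 + 6 i \sqrt{6} - 42\right) \left(-24\right) = \left(44 + 6 i \sqrt{6}\right) \left(-24\right) = -1056 - 144 i \sqrt{6}$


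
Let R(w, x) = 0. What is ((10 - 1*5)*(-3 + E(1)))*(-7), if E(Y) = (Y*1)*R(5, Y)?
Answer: 105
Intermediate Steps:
E(Y) = 0 (E(Y) = (Y*1)*0 = Y*0 = 0)
((10 - 1*5)*(-3 + E(1)))*(-7) = ((10 - 1*5)*(-3 + 0))*(-7) = ((10 - 5)*(-3))*(-7) = (5*(-3))*(-7) = -15*(-7) = 105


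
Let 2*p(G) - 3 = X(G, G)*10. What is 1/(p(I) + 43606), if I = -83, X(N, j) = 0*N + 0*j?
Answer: 2/87215 ≈ 2.2932e-5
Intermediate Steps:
X(N, j) = 0 (X(N, j) = 0 + 0 = 0)
p(G) = 3/2 (p(G) = 3/2 + (0*10)/2 = 3/2 + (½)*0 = 3/2 + 0 = 3/2)
1/(p(I) + 43606) = 1/(3/2 + 43606) = 1/(87215/2) = 2/87215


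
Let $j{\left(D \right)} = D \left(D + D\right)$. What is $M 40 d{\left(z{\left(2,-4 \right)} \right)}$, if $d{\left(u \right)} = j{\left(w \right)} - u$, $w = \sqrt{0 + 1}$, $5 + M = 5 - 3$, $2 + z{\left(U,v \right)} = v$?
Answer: $-960$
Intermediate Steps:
$z{\left(U,v \right)} = -2 + v$
$M = -3$ ($M = -5 + \left(5 - 3\right) = -5 + 2 = -3$)
$w = 1$ ($w = \sqrt{1} = 1$)
$j{\left(D \right)} = 2 D^{2}$ ($j{\left(D \right)} = D 2 D = 2 D^{2}$)
$d{\left(u \right)} = 2 - u$ ($d{\left(u \right)} = 2 \cdot 1^{2} - u = 2 \cdot 1 - u = 2 - u$)
$M 40 d{\left(z{\left(2,-4 \right)} \right)} = \left(-3\right) 40 \left(2 - \left(-2 - 4\right)\right) = - 120 \left(2 - -6\right) = - 120 \left(2 + 6\right) = \left(-120\right) 8 = -960$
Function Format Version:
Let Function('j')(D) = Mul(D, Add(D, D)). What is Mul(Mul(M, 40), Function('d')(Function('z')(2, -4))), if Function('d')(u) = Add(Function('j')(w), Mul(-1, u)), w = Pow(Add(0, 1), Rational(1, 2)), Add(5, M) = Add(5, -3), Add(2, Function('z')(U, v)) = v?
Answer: -960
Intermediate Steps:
Function('z')(U, v) = Add(-2, v)
M = -3 (M = Add(-5, Add(5, -3)) = Add(-5, 2) = -3)
w = 1 (w = Pow(1, Rational(1, 2)) = 1)
Function('j')(D) = Mul(2, Pow(D, 2)) (Function('j')(D) = Mul(D, Mul(2, D)) = Mul(2, Pow(D, 2)))
Function('d')(u) = Add(2, Mul(-1, u)) (Function('d')(u) = Add(Mul(2, Pow(1, 2)), Mul(-1, u)) = Add(Mul(2, 1), Mul(-1, u)) = Add(2, Mul(-1, u)))
Mul(Mul(M, 40), Function('d')(Function('z')(2, -4))) = Mul(Mul(-3, 40), Add(2, Mul(-1, Add(-2, -4)))) = Mul(-120, Add(2, Mul(-1, -6))) = Mul(-120, Add(2, 6)) = Mul(-120, 8) = -960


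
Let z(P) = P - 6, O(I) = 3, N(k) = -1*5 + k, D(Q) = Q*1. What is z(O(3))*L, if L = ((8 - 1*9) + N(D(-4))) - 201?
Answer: 633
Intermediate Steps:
D(Q) = Q
N(k) = -5 + k
L = -211 (L = ((8 - 1*9) + (-5 - 4)) - 201 = ((8 - 9) - 9) - 201 = (-1 - 9) - 201 = -10 - 201 = -211)
z(P) = -6 + P
z(O(3))*L = (-6 + 3)*(-211) = -3*(-211) = 633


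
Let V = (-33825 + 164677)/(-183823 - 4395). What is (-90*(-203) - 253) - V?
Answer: 1695627279/94109 ≈ 18018.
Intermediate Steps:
V = -65426/94109 (V = 130852/(-188218) = 130852*(-1/188218) = -65426/94109 ≈ -0.69522)
(-90*(-203) - 253) - V = (-90*(-203) - 253) - 1*(-65426/94109) = (18270 - 253) + 65426/94109 = 18017 + 65426/94109 = 1695627279/94109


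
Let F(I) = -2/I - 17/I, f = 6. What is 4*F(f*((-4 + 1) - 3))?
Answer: 19/9 ≈ 2.1111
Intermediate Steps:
F(I) = -19/I
4*F(f*((-4 + 1) - 3)) = 4*(-19*1/(6*((-4 + 1) - 3))) = 4*(-19*1/(6*(-3 - 3))) = 4*(-19/(6*(-6))) = 4*(-19/(-36)) = 4*(-19*(-1/36)) = 4*(19/36) = 19/9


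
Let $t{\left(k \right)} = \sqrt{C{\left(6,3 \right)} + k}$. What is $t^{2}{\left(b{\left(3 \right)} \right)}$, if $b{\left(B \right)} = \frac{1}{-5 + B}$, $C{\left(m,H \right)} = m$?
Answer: $\frac{11}{2} \approx 5.5$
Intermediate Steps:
$t{\left(k \right)} = \sqrt{6 + k}$
$t^{2}{\left(b{\left(3 \right)} \right)} = \left(\sqrt{6 + \frac{1}{-5 + 3}}\right)^{2} = \left(\sqrt{6 + \frac{1}{-2}}\right)^{2} = \left(\sqrt{6 - \frac{1}{2}}\right)^{2} = \left(\sqrt{\frac{11}{2}}\right)^{2} = \left(\frac{\sqrt{22}}{2}\right)^{2} = \frac{11}{2}$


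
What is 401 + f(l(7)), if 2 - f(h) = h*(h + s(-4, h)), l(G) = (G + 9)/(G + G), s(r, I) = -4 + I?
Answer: 19843/49 ≈ 404.96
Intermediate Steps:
l(G) = (9 + G)/(2*G) (l(G) = (9 + G)/((2*G)) = (9 + G)*(1/(2*G)) = (9 + G)/(2*G))
f(h) = 2 - h*(-4 + 2*h) (f(h) = 2 - h*(h + (-4 + h)) = 2 - h*(-4 + 2*h))
401 + f(l(7)) = 401 + (2 - ((½)*(9 + 7)/7)² - (½)*(9 + 7)/7*(-4 + (½)*(9 + 7)/7)) = 401 + (2 - ((½)*(⅐)*16)² - (½)*(⅐)*16*(-4 + (½)*(⅐)*16)) = 401 + (2 - (8/7)² - 1*8/7*(-4 + 8/7)) = 401 + (2 - 1*64/49 - 1*8/7*(-20/7)) = 401 + (2 - 64/49 + 160/49) = 401 + 194/49 = 19843/49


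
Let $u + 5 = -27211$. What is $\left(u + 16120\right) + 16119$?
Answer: $5023$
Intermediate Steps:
$u = -27216$ ($u = -5 - 27211 = -27216$)
$\left(u + 16120\right) + 16119 = \left(-27216 + 16120\right) + 16119 = -11096 + 16119 = 5023$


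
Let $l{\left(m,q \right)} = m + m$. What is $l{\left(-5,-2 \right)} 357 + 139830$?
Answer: $136260$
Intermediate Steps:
$l{\left(m,q \right)} = 2 m$
$l{\left(-5,-2 \right)} 357 + 139830 = 2 \left(-5\right) 357 + 139830 = \left(-10\right) 357 + 139830 = -3570 + 139830 = 136260$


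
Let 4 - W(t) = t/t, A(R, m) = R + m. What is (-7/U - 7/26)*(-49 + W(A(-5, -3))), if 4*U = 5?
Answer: 17549/65 ≈ 269.98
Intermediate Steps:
U = 5/4 (U = (¼)*5 = 5/4 ≈ 1.2500)
W(t) = 3 (W(t) = 4 - t/t = 4 - 1*1 = 4 - 1 = 3)
(-7/U - 7/26)*(-49 + W(A(-5, -3))) = (-7/5/4 - 7/26)*(-49 + 3) = (-7*⅘ - 7*1/26)*(-46) = (-28/5 - 7/26)*(-46) = -763/130*(-46) = 17549/65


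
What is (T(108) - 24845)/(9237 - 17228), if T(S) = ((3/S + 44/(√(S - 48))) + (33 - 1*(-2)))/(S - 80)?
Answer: 25042499/8054928 - 11*√15/1678110 ≈ 3.1089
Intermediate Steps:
T(S) = (35 + 3/S + 44/√(-48 + S))/(-80 + S) (T(S) = ((3/S + 44/(√(-48 + S))) + (33 + 2))/(-80 + S) = ((3/S + 44/√(-48 + S)) + 35)/(-80 + S) = (35 + 3/S + 44/√(-48 + S))/(-80 + S))
(T(108) - 24845)/(9237 - 17228) = ((3*√(-48 + 108) + 44*108 + 35*108*√(-48 + 108))/(108*(-80 + 108)*√(-48 + 108)) - 24845)/(9237 - 17228) = ((1/108)*(3*√60 + 4752 + 35*108*√60)/(28*√60) - 24845)/(-7991) = ((1/108)*(1/28)*(√15/30)*(3*(2*√15) + 4752 + 35*108*(2*√15)) - 24845)*(-1/7991) = ((1/108)*(1/28)*(√15/30)*(6*√15 + 4752 + 7560*√15) - 24845)*(-1/7991) = ((1/108)*(1/28)*(√15/30)*(4752 + 7566*√15) - 24845)*(-1/7991) = (√15*(4752 + 7566*√15)/90720 - 24845)*(-1/7991) = (-24845 + √15*(4752 + 7566*√15)/90720)*(-1/7991) = 24845/7991 - √15*(4752 + 7566*√15)/724943520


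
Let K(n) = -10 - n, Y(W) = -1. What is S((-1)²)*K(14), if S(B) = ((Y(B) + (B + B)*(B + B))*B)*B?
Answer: -72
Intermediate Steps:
S(B) = B²*(-1 + 4*B²) (S(B) = ((-1 + (B + B)*(B + B))*B)*B = ((-1 + (2*B)*(2*B))*B)*B = ((-1 + 4*B²)*B)*B = (B*(-1 + 4*B²))*B = B²*(-1 + 4*B²))
S((-1)²)*K(14) = (-((-1)²)² + 4*((-1)²)⁴)*(-10 - 1*14) = (-1*1² + 4*1⁴)*(-10 - 14) = (-1*1 + 4*1)*(-24) = (-1 + 4)*(-24) = 3*(-24) = -72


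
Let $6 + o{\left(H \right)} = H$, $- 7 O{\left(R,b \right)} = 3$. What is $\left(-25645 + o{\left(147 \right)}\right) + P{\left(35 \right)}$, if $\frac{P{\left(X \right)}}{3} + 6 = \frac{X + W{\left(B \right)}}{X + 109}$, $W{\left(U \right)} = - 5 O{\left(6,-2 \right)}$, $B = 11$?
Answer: $- \frac{2143783}{84} \approx -25521.0$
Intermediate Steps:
$O{\left(R,b \right)} = - \frac{3}{7}$ ($O{\left(R,b \right)} = \left(- \frac{1}{7}\right) 3 = - \frac{3}{7}$)
$o{\left(H \right)} = -6 + H$
$W{\left(U \right)} = \frac{15}{7}$ ($W{\left(U \right)} = \left(-5\right) \left(- \frac{3}{7}\right) = \frac{15}{7}$)
$P{\left(X \right)} = -18 + \frac{3 \left(\frac{15}{7} + X\right)}{109 + X}$ ($P{\left(X \right)} = -18 + 3 \frac{X + \frac{15}{7}}{X + 109} = -18 + 3 \frac{\frac{15}{7} + X}{109 + X} = -18 + \frac{3 \left(\frac{15}{7} + X\right)}{109 + X}$)
$\left(-25645 + o{\left(147 \right)}\right) + P{\left(35 \right)} = \left(-25645 + \left(-6 + 147\right)\right) + \frac{3 \left(-4563 - 1225\right)}{7 \left(109 + 35\right)} = \left(-25645 + 141\right) + \frac{3 \left(-4563 - 1225\right)}{7 \cdot 144} = -25504 + \frac{3}{7} \cdot \frac{1}{144} \left(-5788\right) = -25504 - \frac{1447}{84} = - \frac{2143783}{84}$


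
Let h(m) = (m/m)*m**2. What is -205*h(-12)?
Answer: -29520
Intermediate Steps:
h(m) = m**2 (h(m) = 1*m**2 = m**2)
-205*h(-12) = -205*(-12)**2 = -205*144 = -29520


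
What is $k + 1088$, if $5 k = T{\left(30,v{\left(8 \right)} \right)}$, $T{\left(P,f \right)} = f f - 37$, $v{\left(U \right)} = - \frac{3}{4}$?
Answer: $\frac{86457}{80} \approx 1080.7$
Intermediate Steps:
$v{\left(U \right)} = - \frac{3}{4}$ ($v{\left(U \right)} = \left(-3\right) \frac{1}{4} = - \frac{3}{4}$)
$T{\left(P,f \right)} = -37 + f^{2}$ ($T{\left(P,f \right)} = f^{2} - 37 = -37 + f^{2}$)
$k = - \frac{583}{80}$ ($k = \frac{-37 + \left(- \frac{3}{4}\right)^{2}}{5} = \frac{-37 + \frac{9}{16}}{5} = \frac{1}{5} \left(- \frac{583}{16}\right) = - \frac{583}{80} \approx -7.2875$)
$k + 1088 = - \frac{583}{80} + 1088 = \frac{86457}{80}$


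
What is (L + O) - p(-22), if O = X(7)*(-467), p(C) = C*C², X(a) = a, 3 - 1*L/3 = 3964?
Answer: -4504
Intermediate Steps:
L = -11883 (L = 9 - 3*3964 = 9 - 11892 = -11883)
p(C) = C³
O = -3269 (O = 7*(-467) = -3269)
(L + O) - p(-22) = (-11883 - 3269) - 1*(-22)³ = -15152 - 1*(-10648) = -15152 + 10648 = -4504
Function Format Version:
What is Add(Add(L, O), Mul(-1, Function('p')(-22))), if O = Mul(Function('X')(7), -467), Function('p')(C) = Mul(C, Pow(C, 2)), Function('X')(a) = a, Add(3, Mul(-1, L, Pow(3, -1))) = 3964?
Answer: -4504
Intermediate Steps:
L = -11883 (L = Add(9, Mul(-3, 3964)) = Add(9, -11892) = -11883)
Function('p')(C) = Pow(C, 3)
O = -3269 (O = Mul(7, -467) = -3269)
Add(Add(L, O), Mul(-1, Function('p')(-22))) = Add(Add(-11883, -3269), Mul(-1, Pow(-22, 3))) = Add(-15152, Mul(-1, -10648)) = Add(-15152, 10648) = -4504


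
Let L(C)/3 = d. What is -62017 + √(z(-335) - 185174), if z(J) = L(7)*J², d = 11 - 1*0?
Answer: -62017 + √3518251 ≈ -60141.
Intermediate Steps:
d = 11 (d = 11 + 0 = 11)
L(C) = 33 (L(C) = 3*11 = 33)
z(J) = 33*J²
-62017 + √(z(-335) - 185174) = -62017 + √(33*(-335)² - 185174) = -62017 + √(33*112225 - 185174) = -62017 + √(3703425 - 185174) = -62017 + √3518251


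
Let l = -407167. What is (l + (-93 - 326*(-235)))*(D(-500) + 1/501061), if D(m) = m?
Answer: 82837909494350/501061 ≈ 1.6533e+8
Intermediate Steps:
(l + (-93 - 326*(-235)))*(D(-500) + 1/501061) = (-407167 + (-93 - 326*(-235)))*(-500 + 1/501061) = (-407167 + (-93 + 76610))*(-500 + 1/501061) = (-407167 + 76517)*(-250530499/501061) = -330650*(-250530499/501061) = 82837909494350/501061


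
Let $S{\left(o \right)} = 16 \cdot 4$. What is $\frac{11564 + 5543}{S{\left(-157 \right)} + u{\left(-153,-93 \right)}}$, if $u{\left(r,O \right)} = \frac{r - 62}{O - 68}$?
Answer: $\frac{2754227}{10519} \approx 261.83$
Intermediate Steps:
$S{\left(o \right)} = 64$
$u{\left(r,O \right)} = \frac{-62 + r}{-68 + O}$
$\frac{11564 + 5543}{S{\left(-157 \right)} + u{\left(-153,-93 \right)}} = \frac{11564 + 5543}{64 + \frac{-62 - 153}{-68 - 93}} = \frac{17107}{64 + \frac{1}{-161} \left(-215\right)} = \frac{17107}{64 - - \frac{215}{161}} = \frac{17107}{64 + \frac{215}{161}} = \frac{17107}{\frac{10519}{161}} = 17107 \cdot \frac{161}{10519} = \frac{2754227}{10519}$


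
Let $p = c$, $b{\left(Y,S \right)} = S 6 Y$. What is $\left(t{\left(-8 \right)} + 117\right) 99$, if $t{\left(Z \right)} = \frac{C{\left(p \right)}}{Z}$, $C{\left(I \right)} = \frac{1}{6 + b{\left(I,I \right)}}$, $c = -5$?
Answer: $\frac{4818495}{416} \approx 11583.0$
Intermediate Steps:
$b{\left(Y,S \right)} = 6 S Y$
$p = -5$
$C{\left(I \right)} = \frac{1}{6 + 6 I^{2}}$ ($C{\left(I \right)} = \frac{1}{6 + 6 I I} = \frac{1}{6 + 6 I^{2}}$)
$t{\left(Z \right)} = \frac{1}{156 Z}$ ($t{\left(Z \right)} = \frac{\frac{1}{6} \frac{1}{1 + \left(-5\right)^{2}}}{Z} = \frac{\frac{1}{6} \frac{1}{1 + 25}}{Z} = \frac{\frac{1}{6} \cdot \frac{1}{26}}{Z} = \frac{1}{156 Z}$)
$\left(t{\left(-8 \right)} + 117\right) 99 = \left(\frac{1}{156 \left(-8\right)} + 117\right) 99 = \left(\frac{1}{156} \left(- \frac{1}{8}\right) + 117\right) 99 = \left(- \frac{1}{1248} + 117\right) 99 = \frac{146015}{1248} \cdot 99 = \frac{4818495}{416}$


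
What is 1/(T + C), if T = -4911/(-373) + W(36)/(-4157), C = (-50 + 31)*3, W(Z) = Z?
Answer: -1550561/67980378 ≈ -0.022809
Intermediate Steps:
C = -57 (C = -19*3 = -57)
T = 20401599/1550561 (T = -4911/(-373) + 36/(-4157) = -4911*(-1/373) + 36*(-1/4157) = 4911/373 - 36/4157 = 20401599/1550561 ≈ 13.158)
1/(T + C) = 1/(20401599/1550561 - 57) = 1/(-67980378/1550561) = -1550561/67980378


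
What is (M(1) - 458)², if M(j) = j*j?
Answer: 208849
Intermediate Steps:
M(j) = j²
(M(1) - 458)² = (1² - 458)² = (1 - 458)² = (-457)² = 208849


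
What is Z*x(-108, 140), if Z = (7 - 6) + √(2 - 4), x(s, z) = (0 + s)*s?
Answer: 11664 + 11664*I*√2 ≈ 11664.0 + 16495.0*I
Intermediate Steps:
x(s, z) = s² (x(s, z) = s*s = s²)
Z = 1 + I*√2 (Z = 1 + √(-2) = 1 + I*√2 ≈ 1.0 + 1.4142*I)
Z*x(-108, 140) = (1 + I*√2)*(-108)² = (1 + I*√2)*11664 = 11664 + 11664*I*√2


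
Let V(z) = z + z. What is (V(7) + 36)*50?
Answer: 2500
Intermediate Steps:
V(z) = 2*z
(V(7) + 36)*50 = (2*7 + 36)*50 = (14 + 36)*50 = 50*50 = 2500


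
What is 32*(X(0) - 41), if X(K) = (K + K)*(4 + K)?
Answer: -1312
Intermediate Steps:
X(K) = 2*K*(4 + K) (X(K) = (2*K)*(4 + K) = 2*K*(4 + K))
32*(X(0) - 41) = 32*(2*0*(4 + 0) - 41) = 32*(2*0*4 - 41) = 32*(0 - 41) = 32*(-41) = -1312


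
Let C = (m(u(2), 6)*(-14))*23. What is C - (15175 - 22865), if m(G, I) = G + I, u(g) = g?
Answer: 5114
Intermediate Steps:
C = -2576 (C = ((2 + 6)*(-14))*23 = (8*(-14))*23 = -112*23 = -2576)
C - (15175 - 22865) = -2576 - (15175 - 22865) = -2576 - 1*(-7690) = -2576 + 7690 = 5114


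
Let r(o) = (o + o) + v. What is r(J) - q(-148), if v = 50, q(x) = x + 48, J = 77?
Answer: 304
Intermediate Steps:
q(x) = 48 + x
r(o) = 50 + 2*o (r(o) = (o + o) + 50 = 2*o + 50 = 50 + 2*o)
r(J) - q(-148) = (50 + 2*77) - (48 - 148) = (50 + 154) - 1*(-100) = 204 + 100 = 304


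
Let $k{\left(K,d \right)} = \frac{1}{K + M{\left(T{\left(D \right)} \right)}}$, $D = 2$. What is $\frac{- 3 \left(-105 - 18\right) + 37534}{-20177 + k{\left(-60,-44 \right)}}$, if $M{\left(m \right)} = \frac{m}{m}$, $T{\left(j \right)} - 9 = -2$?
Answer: $- \frac{2236277}{1190444} \approx -1.8785$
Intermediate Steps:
$T{\left(j \right)} = 7$ ($T{\left(j \right)} = 9 - 2 = 7$)
$M{\left(m \right)} = 1$
$k{\left(K,d \right)} = \frac{1}{1 + K}$ ($k{\left(K,d \right)} = \frac{1}{K + 1} = \frac{1}{1 + K}$)
$\frac{- 3 \left(-105 - 18\right) + 37534}{-20177 + k{\left(-60,-44 \right)}} = \frac{- 3 \left(-105 - 18\right) + 37534}{-20177 + \frac{1}{1 - 60}} = \frac{\left(-3\right) \left(-123\right) + 37534}{-20177 + \frac{1}{-59}} = \frac{369 + 37534}{-20177 - \frac{1}{59}} = \frac{37903}{- \frac{1190444}{59}} = 37903 \left(- \frac{59}{1190444}\right) = - \frac{2236277}{1190444}$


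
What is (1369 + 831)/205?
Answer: 440/41 ≈ 10.732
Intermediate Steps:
(1369 + 831)/205 = 2200*(1/205) = 440/41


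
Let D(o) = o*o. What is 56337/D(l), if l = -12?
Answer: 18779/48 ≈ 391.23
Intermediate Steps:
D(o) = o²
56337/D(l) = 56337/((-12)²) = 56337/144 = 56337*(1/144) = 18779/48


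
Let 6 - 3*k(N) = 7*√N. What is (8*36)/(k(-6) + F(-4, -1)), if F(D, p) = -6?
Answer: -1728/73 + 1008*I*√6/73 ≈ -23.671 + 33.823*I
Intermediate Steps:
k(N) = 2 - 7*√N/3
(8*36)/(k(-6) + F(-4, -1)) = (8*36)/((2 - 7*I*√6/3) - 6) = 288/((2 - 7*I*√6/3) - 6) = 288/(-4 - 7*I*√6/3)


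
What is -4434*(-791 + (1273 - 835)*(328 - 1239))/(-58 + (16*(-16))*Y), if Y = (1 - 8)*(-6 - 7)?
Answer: -886376553/11677 ≈ -75908.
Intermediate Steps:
Y = 91 (Y = -7*(-13) = 91)
-4434*(-791 + (1273 - 835)*(328 - 1239))/(-58 + (16*(-16))*Y) = -4434*(-791 + (1273 - 835)*(328 - 1239))/(-58 + (16*(-16))*91) = -4434*(-791 + 438*(-911))/(-58 - 256*91) = -4434*(-791 - 399018)/(-58 - 23296) = -4434/((-23354/(-399809))) = -4434/((-23354*(-1/399809))) = -4434/23354/399809 = -4434*399809/23354 = -886376553/11677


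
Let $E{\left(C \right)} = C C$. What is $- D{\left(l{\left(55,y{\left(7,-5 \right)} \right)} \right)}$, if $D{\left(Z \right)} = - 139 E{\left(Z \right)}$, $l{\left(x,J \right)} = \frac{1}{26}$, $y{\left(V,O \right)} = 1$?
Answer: $\frac{139}{676} \approx 0.20562$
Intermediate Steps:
$E{\left(C \right)} = C^{2}$
$l{\left(x,J \right)} = \frac{1}{26}$
$D{\left(Z \right)} = - 139 Z^{2}$
$- D{\left(l{\left(55,y{\left(7,-5 \right)} \right)} \right)} = - \frac{-139}{676} = \left(-1\right) \left(- \frac{139}{676}\right) = \frac{139}{676}$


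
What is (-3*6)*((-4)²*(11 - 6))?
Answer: -1440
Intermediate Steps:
(-3*6)*((-4)²*(11 - 6)) = -288*5 = -18*80 = -1440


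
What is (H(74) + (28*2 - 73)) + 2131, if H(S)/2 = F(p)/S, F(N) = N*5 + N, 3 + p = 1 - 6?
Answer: 78170/37 ≈ 2112.7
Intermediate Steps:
p = -8 (p = -3 + (1 - 6) = -3 - 5 = -8)
F(N) = 6*N (F(N) = 5*N + N = 6*N)
H(S) = -96/S (H(S) = 2*((6*(-8))/S) = 2*(-48/S) = -96/S)
(H(74) + (28*2 - 73)) + 2131 = (-96/74 + (28*2 - 73)) + 2131 = (-96*1/74 + (56 - 73)) + 2131 = (-48/37 - 17) + 2131 = -677/37 + 2131 = 78170/37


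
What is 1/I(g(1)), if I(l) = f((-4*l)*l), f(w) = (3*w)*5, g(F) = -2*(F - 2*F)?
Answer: -1/240 ≈ -0.0041667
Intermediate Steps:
g(F) = 2*F (g(F) = -(-2)*F = 2*F)
f(w) = 15*w
I(l) = -60*l**2 (I(l) = 15*((-4*l)*l) = 15*(-4*l**2) = -60*l**2)
1/I(g(1)) = 1/(-60*(2*1)**2) = 1/(-60*2**2) = 1/(-60*4) = 1/(-240) = -1/240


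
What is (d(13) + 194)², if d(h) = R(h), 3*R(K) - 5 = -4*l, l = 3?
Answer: 330625/9 ≈ 36736.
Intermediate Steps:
R(K) = -7/3 (R(K) = 5/3 + (-4*3)/3 = 5/3 + (⅓)*(-12) = 5/3 - 4 = -7/3)
d(h) = -7/3
(d(13) + 194)² = (-7/3 + 194)² = (575/3)² = 330625/9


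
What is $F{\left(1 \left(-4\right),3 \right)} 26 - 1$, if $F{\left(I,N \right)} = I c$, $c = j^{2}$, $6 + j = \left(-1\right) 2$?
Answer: $-6657$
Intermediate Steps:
$j = -8$ ($j = -6 - 2 = -8$)
$c = 64$ ($c = \left(-8\right)^{2} = 64$)
$F{\left(I,N \right)} = 64 I$ ($F{\left(I,N \right)} = I 64 = 64 I$)
$F{\left(1 \left(-4\right),3 \right)} 26 - 1 = 64 \cdot 1 \left(-4\right) 26 - 1 = 64 \left(-4\right) 26 - 1 = \left(-256\right) 26 - 1 = -6656 - 1 = -6657$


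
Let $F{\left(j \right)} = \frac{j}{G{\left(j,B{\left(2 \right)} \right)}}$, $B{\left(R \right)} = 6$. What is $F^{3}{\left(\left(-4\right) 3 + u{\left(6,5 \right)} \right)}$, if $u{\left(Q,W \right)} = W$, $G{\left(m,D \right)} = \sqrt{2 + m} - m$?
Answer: $- \frac{343}{\left(7 + i \sqrt{5}\right)^{3}} \approx -0.51843 + 0.69165 i$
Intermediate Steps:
$F{\left(j \right)} = \frac{j}{\sqrt{2 + j} - j}$
$F^{3}{\left(\left(-4\right) 3 + u{\left(6,5 \right)} \right)} = \left(- \frac{\left(-4\right) 3 + 5}{\left(\left(-4\right) 3 + 5\right) - \sqrt{2 + \left(\left(-4\right) 3 + 5\right)}}\right)^{3} = \left(- \frac{-12 + 5}{\left(-12 + 5\right) - \sqrt{2 + \left(-12 + 5\right)}}\right)^{3} = \left(\left(-1\right) \left(-7\right) \frac{1}{-7 - \sqrt{2 - 7}}\right)^{3} = \left(\left(-1\right) \left(-7\right) \frac{1}{-7 - \sqrt{-5}}\right)^{3} = \left(\left(-1\right) \left(-7\right) \frac{1}{-7 - i \sqrt{5}}\right)^{3} = \left(\frac{7}{-7 - i \sqrt{5}}\right)^{3} = \frac{343}{\left(-7 - i \sqrt{5}\right)^{3}}$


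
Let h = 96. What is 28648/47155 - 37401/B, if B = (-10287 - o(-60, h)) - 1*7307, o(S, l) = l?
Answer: 90817091/33366878 ≈ 2.7218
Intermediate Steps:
B = -17690 (B = (-10287 - 1*96) - 1*7307 = (-10287 - 96) - 7307 = -10383 - 7307 = -17690)
28648/47155 - 37401/B = 28648/47155 - 37401/(-17690) = 28648*(1/47155) - 37401*(-1/17690) = 28648/47155 + 37401/17690 = 90817091/33366878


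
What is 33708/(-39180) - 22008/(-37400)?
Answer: -830012/3052775 ≈ -0.27189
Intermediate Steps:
33708/(-39180) - 22008/(-37400) = 33708*(-1/39180) - 22008*(-1/37400) = -2809/3265 + 2751/4675 = -830012/3052775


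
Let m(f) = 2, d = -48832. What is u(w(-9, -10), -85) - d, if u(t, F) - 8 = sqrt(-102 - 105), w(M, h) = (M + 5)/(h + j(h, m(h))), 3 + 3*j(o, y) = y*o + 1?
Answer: 48840 + 3*I*sqrt(23) ≈ 48840.0 + 14.387*I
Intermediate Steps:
j(o, y) = -2/3 + o*y/3 (j(o, y) = -1 + (y*o + 1)/3 = -1 + (o*y + 1)/3 = -1 + (1 + o*y)/3 = -1 + (1/3 + o*y/3) = -2/3 + o*y/3)
w(M, h) = (5 + M)/(-2/3 + 5*h/3) (w(M, h) = (M + 5)/(h + (-2/3 + (1/3)*h*2)) = (5 + M)/(h + (-2/3 + 2*h/3)) = (5 + M)/(-2/3 + 5*h/3))
u(t, F) = 8 + 3*I*sqrt(23) (u(t, F) = 8 + sqrt(-102 - 105) = 8 + sqrt(-207) = 8 + 3*I*sqrt(23))
u(w(-9, -10), -85) - d = (8 + 3*I*sqrt(23)) - 1*(-48832) = (8 + 3*I*sqrt(23)) + 48832 = 48840 + 3*I*sqrt(23)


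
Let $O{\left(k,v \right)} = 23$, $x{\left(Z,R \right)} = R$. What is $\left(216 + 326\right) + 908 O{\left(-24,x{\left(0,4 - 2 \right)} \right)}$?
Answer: $21426$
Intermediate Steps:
$\left(216 + 326\right) + 908 O{\left(-24,x{\left(0,4 - 2 \right)} \right)} = \left(216 + 326\right) + 908 \cdot 23 = 542 + 20884 = 21426$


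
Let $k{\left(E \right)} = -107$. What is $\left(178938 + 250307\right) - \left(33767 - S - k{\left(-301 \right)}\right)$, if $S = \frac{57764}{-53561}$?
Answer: $\frac{21176408367}{53561} \approx 3.9537 \cdot 10^{5}$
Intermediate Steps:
$S = - \frac{57764}{53561}$ ($S = 57764 \left(- \frac{1}{53561}\right) = - \frac{57764}{53561} \approx -1.0785$)
$\left(178938 + 250307\right) - \left(33767 - S - k{\left(-301 \right)}\right) = \left(178938 + 250307\right) - \frac{1814383078}{53561} = 429245 - \frac{1814383078}{53561} = \frac{21176408367}{53561}$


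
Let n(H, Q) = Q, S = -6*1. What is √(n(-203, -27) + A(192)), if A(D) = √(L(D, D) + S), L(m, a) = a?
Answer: √(-27 + √186) ≈ 3.6554*I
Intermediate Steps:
S = -6
A(D) = √(-6 + D) (A(D) = √(D - 6) = √(-6 + D))
√(n(-203, -27) + A(192)) = √(-27 + √(-6 + 192)) = √(-27 + √186)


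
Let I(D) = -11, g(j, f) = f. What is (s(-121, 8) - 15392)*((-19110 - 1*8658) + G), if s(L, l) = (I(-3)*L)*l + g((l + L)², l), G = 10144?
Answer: 83467264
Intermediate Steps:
s(L, l) = l - 11*L*l (s(L, l) = (-11*L)*l + l = -11*L*l + l = l - 11*L*l)
(s(-121, 8) - 15392)*((-19110 - 1*8658) + G) = (8*(1 - 11*(-121)) - 15392)*((-19110 - 1*8658) + 10144) = (8*(1 + 1331) - 15392)*((-19110 - 8658) + 10144) = (8*1332 - 15392)*(-27768 + 10144) = (10656 - 15392)*(-17624) = -4736*(-17624) = 83467264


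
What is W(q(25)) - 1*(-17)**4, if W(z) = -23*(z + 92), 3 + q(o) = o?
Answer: -86143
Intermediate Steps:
q(o) = -3 + o
W(z) = -2116 - 23*z (W(z) = -23*(92 + z) = -2116 - 23*z)
W(q(25)) - 1*(-17)**4 = (-2116 - 23*(-3 + 25)) - 1*(-17)**4 = (-2116 - 23*22) - 1*83521 = (-2116 - 506) - 83521 = -2622 - 83521 = -86143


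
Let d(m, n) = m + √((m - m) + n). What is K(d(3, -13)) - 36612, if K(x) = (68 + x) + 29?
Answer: -36512 + I*√13 ≈ -36512.0 + 3.6056*I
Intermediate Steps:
d(m, n) = m + √n (d(m, n) = m + √(0 + n) = m + √n)
K(x) = 97 + x
K(d(3, -13)) - 36612 = (97 + (3 + √(-13))) - 36612 = (97 + (3 + I*√13)) - 36612 = (100 + I*√13) - 36612 = -36512 + I*√13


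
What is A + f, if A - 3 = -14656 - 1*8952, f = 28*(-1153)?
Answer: -55889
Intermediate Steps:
f = -32284
A = -23605 (A = 3 + (-14656 - 1*8952) = 3 + (-14656 - 8952) = 3 - 23608 = -23605)
A + f = -23605 - 32284 = -55889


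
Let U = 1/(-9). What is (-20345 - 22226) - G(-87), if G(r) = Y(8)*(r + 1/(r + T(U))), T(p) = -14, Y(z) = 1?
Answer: -4290883/101 ≈ -42484.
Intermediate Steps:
U = -⅑ ≈ -0.11111
G(r) = r + 1/(-14 + r) (G(r) = 1*(r + 1/(r - 14)) = 1*(r + 1/(-14 + r)) = r + 1/(-14 + r))
(-20345 - 22226) - G(-87) = (-20345 - 22226) - (1 + (-87)² - 14*(-87))/(-14 - 87) = -42571 - (1 + 7569 + 1218)/(-101) = -42571 - (-1)*8788/101 = -42571 - 1*(-8788/101) = -42571 + 8788/101 = -4290883/101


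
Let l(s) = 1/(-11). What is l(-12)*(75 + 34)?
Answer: -109/11 ≈ -9.9091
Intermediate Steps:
l(s) = -1/11 (l(s) = 1*(-1/11) = -1/11)
l(-12)*(75 + 34) = -(75 + 34)/11 = -1/11*109 = -109/11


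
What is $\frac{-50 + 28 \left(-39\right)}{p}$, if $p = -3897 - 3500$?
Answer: $\frac{1142}{7397} \approx 0.15439$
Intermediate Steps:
$p = -7397$ ($p = -3897 - 3500 = -7397$)
$\frac{-50 + 28 \left(-39\right)}{p} = \frac{-50 + 28 \left(-39\right)}{-7397} = \left(-50 - 1092\right) \left(- \frac{1}{7397}\right) = \left(-1142\right) \left(- \frac{1}{7397}\right) = \frac{1142}{7397}$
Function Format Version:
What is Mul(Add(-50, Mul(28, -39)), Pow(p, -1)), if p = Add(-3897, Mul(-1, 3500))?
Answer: Rational(1142, 7397) ≈ 0.15439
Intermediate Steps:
p = -7397 (p = Add(-3897, -3500) = -7397)
Mul(Add(-50, Mul(28, -39)), Pow(p, -1)) = Mul(Add(-50, Mul(28, -39)), Pow(-7397, -1)) = Mul(Add(-50, -1092), Rational(-1, 7397)) = Mul(-1142, Rational(-1, 7397)) = Rational(1142, 7397)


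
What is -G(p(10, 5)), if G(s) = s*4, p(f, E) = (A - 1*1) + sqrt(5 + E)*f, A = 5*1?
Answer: -16 - 40*sqrt(10) ≈ -142.49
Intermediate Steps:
A = 5
p(f, E) = 4 + f*sqrt(5 + E) (p(f, E) = (5 - 1*1) + sqrt(5 + E)*f = (5 - 1) + f*sqrt(5 + E) = 4 + f*sqrt(5 + E))
G(s) = 4*s
-G(p(10, 5)) = -4*(4 + 10*sqrt(5 + 5)) = -4*(4 + 10*sqrt(10)) = -(16 + 40*sqrt(10)) = -16 - 40*sqrt(10)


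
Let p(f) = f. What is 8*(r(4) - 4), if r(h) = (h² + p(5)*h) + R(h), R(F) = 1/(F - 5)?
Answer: 248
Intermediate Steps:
R(F) = 1/(-5 + F)
r(h) = h² + 1/(-5 + h) + 5*h (r(h) = (h² + 5*h) + 1/(-5 + h) = h² + 1/(-5 + h) + 5*h)
8*(r(4) - 4) = 8*((1 + 4³ - 25*4)/(-5 + 4) - 4) = 8*((1 + 64 - 100)/(-1) - 4) = 8*(-1*(-35) - 4) = 8*(35 - 4) = 8*31 = 248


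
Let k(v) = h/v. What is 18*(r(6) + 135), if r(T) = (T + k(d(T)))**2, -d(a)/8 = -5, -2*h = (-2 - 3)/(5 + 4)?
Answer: 3547585/1152 ≈ 3079.5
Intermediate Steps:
h = 5/18 (h = -(-2 - 3)/(2*(5 + 4)) = -(-5)/(2*9) = -1/2*(-5/9) = 5/18 ≈ 0.27778)
d(a) = 40 (d(a) = -8*(-5) = 40)
k(v) = 5/(18*v)
r(T) = (1/144 + T)**2 (r(T) = (T + (5/18)/40)**2 = (T + (5/18)*(1/40))**2 = (T + 1/144)**2 = (1/144 + T)**2)
18*(r(6) + 135) = 18*((1 + 144*6)**2/20736 + 135) = 18*((1 + 864)**2/20736 + 135) = 18*((1/20736)*865**2 + 135) = 18*((1/20736)*748225 + 135) = 18*(748225/20736 + 135) = 18*(3547585/20736) = 3547585/1152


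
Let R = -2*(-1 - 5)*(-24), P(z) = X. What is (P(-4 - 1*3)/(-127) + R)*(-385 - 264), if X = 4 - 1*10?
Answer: 23733930/127 ≈ 1.8688e+5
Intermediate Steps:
X = -6 (X = 4 - 10 = -6)
P(z) = -6
R = -288 (R = -2*(-6)*(-24) = 12*(-24) = -288)
(P(-4 - 1*3)/(-127) + R)*(-385 - 264) = (-6/(-127) - 288)*(-385 - 264) = (-6*(-1/127) - 288)*(-649) = (6/127 - 288)*(-649) = -36570/127*(-649) = 23733930/127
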